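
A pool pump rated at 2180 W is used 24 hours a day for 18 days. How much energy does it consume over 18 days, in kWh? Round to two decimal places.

941.76 kWh

Runtime = 24 h × 18 = 432 h
Energy = 2.18 kW × 432 h = 941.76 kWh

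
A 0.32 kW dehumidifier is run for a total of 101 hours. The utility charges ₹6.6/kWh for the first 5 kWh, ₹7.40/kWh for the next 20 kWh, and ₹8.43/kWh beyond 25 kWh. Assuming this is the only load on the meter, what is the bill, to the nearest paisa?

₹242.71

Energy = 0.32 kW × 101 h = 32.32 kWh
Tier 1 (0–5 kWh): 5 × ₹6.6 = ₹33
Tier 2 (5–25 kWh): 20 × ₹7.40 = ₹148
Above 25 kWh: 7.32 × ₹8.43 = ₹61.7076
Bill = ₹242.71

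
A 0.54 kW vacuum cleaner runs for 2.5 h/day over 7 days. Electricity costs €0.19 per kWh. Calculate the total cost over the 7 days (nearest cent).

Runtime = 2.5 h/day × 7 days = 17.5 h
Energy = 0.54 kW × 17.5 h = 9.45 kWh
Cost = 9.45 kWh × €0.19/kWh = €1.80

€1.80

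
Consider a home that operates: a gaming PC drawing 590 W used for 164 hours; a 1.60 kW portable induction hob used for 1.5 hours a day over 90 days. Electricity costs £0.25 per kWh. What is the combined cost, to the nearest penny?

£78.19

gaming PC: 0.59 kW × 164 h = 96.76 kWh
portable induction hob: Runtime = 1.5 h/day × 90 days = 135 h
portable induction hob: 1.6 kW × 135 h = 216 kWh
Total energy = 312.76 kWh
Cost = 312.76 × £0.25 = £78.19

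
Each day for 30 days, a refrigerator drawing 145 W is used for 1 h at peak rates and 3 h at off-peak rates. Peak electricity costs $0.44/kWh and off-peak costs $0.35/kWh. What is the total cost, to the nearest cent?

$6.48

Peak energy = 0.145 kW × 1 h × 30 = 4.35 kWh
Off-peak energy = 0.145 kW × 3 h × 30 = 13.05 kWh
Cost = 4.35 × $0.44 + 13.05 × $0.35 = $1.914 + $4.5675 = $6.48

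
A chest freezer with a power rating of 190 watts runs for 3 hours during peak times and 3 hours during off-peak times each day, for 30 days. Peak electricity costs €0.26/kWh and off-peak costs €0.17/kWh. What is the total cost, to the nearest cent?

€7.35

Peak energy = 0.19 kW × 3 h × 30 = 17.1 kWh
Off-peak energy = 0.19 kW × 3 h × 30 = 17.1 kWh
Cost = 17.1 × €0.26 + 17.1 × €0.17 = €4.446 + €2.907 = €7.35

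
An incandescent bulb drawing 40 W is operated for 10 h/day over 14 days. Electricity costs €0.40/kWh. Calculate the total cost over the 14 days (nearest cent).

€2.24

Runtime = 10 h/day × 14 days = 140 h
Energy = 0.04 kW × 140 h = 5.6 kWh
Cost = 5.6 kWh × €0.40/kWh = €2.24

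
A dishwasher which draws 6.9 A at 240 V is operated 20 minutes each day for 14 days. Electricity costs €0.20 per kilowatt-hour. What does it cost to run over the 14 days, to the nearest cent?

Power = 6.9 A × 240 V = 1656 W = 1.656 kW
Runtime = 20 min × 14 = 280 min = 4.666666… h
Energy = 1.656 kW × 4.666666… h = 7.728 kWh
Cost = 7.728 kWh × €0.20/kWh = €1.55

€1.55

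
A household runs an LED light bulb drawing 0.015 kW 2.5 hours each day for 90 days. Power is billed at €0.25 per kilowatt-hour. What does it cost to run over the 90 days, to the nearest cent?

€0.84

Runtime = 2.5 h/day × 90 days = 225 h
Energy = 0.015 kW × 225 h = 3.375 kWh
Cost = 3.375 kWh × €0.25/kWh = €0.84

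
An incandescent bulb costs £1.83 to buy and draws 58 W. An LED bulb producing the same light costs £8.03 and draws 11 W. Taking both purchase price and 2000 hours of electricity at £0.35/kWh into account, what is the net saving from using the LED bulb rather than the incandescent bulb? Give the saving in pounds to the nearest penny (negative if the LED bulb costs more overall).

incandescent bulb: £1.83 + (58/1000) kW × 2000 h × £0.35 = £1.83 + £40.6 = £42.43
LED bulb: £8.03 + (11/1000) kW × 2000 h × £0.35 = £8.03 + £7.7 = £15.73
Saving = £42.43 − £15.73 = £26.7

£26.70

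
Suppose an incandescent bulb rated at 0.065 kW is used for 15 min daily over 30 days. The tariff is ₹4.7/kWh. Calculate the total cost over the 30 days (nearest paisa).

Runtime = 15 min × 30 = 450 min = 7.5 h
Energy = 0.065 kW × 7.5 h = 0.4875 kWh
Cost = 0.4875 kWh × ₹4.7/kWh = ₹2.29

₹2.29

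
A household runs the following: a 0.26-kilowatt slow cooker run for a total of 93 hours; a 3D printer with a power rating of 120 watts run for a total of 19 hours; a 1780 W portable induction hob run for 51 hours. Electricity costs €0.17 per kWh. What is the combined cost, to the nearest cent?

€19.93

slow cooker: 0.26 kW × 93 h = 24.18 kWh
3D printer: 0.12 kW × 19 h = 2.28 kWh
portable induction hob: 1.78 kW × 51 h = 90.78 kWh
Total energy = 117.24 kWh
Cost = 117.24 × €0.17 = €19.93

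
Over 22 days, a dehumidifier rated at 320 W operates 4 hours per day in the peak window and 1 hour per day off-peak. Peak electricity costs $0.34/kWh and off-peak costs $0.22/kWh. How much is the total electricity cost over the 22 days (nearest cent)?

Peak energy = 0.32 kW × 4 h × 22 = 28.16 kWh
Off-peak energy = 0.32 kW × 1 h × 22 = 7.04 kWh
Cost = 28.16 × $0.34 + 7.04 × $0.22 = $9.5744 + $1.5488 = $11.12

$11.12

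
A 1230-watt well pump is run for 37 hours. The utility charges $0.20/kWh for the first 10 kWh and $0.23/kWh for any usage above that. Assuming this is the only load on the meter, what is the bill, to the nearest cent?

$10.17

Energy = 1.23 kW × 37 h = 45.51 kWh
Tier 1 (0–10 kWh): 10 × $0.20 = $2
Above 10 kWh: 35.51 × $0.23 = $8.1673
Bill = $10.17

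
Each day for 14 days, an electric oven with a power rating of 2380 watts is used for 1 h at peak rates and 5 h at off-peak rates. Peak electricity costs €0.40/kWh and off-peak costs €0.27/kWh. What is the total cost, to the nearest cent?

€58.31

Peak energy = 2.38 kW × 1 h × 14 = 33.32 kWh
Off-peak energy = 2.38 kW × 5 h × 14 = 166.6 kWh
Cost = 33.32 × €0.40 + 166.6 × €0.27 = €13.328 + €44.982 = €58.31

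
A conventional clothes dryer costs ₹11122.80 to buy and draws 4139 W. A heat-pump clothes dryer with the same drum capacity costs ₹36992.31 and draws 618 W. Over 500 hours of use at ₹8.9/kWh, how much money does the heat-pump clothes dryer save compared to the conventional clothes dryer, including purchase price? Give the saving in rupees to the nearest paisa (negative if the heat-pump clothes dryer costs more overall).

-₹10201.06

conventional clothes dryer: ₹11122.80 + (4139/1000) kW × 500 h × ₹8.9 = ₹11122.80 + ₹18418.55 = ₹29541.35
heat-pump clothes dryer: ₹36992.31 + (618/1000) kW × 500 h × ₹8.9 = ₹36992.31 + ₹2750.1 = ₹39742.41
Saving = ₹29541.35 − ₹39742.41 = −₹10201.06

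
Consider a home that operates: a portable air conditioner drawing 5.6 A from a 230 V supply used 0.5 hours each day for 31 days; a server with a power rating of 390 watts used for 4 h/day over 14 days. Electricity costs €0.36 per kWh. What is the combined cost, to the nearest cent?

€15.05

portable air conditioner: Power = 5.6 A × 230 V = 1288 W = 1.288 kW
portable air conditioner: Runtime = 0.5 h/day × 31 days = 15.5 h
portable air conditioner: 1.288 kW × 15.5 h = 19.964 kWh
server: Runtime = 4 h/day × 14 days = 56 h
server: 0.39 kW × 56 h = 21.84 kWh
Total energy = 41.804 kWh
Cost = 41.804 × €0.36 = €15.05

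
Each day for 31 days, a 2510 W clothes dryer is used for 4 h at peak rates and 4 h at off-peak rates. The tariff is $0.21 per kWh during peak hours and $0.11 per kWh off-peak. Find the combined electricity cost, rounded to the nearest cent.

Peak energy = 2.51 kW × 4 h × 31 = 311.24 kWh
Off-peak energy = 2.51 kW × 4 h × 31 = 311.24 kWh
Cost = 311.24 × $0.21 + 311.24 × $0.11 = $65.3604 + $34.2364 = $99.60

$99.60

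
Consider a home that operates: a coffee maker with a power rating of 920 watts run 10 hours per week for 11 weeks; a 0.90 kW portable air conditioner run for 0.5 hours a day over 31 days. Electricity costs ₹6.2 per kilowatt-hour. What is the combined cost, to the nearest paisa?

₹713.93

coffee maker: Runtime = 10 h/week × 11 weeks = 110 h
coffee maker: 0.92 kW × 110 h = 101.2 kWh
portable air conditioner: Runtime = 0.5 h/day × 31 days = 15.5 h
portable air conditioner: 0.9 kW × 15.5 h = 13.95 kWh
Total energy = 115.15 kWh
Cost = 115.15 × ₹6.2 = ₹713.93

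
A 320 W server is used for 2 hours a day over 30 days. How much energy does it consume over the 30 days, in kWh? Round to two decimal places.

19.20 kWh

Runtime = 2 h/day × 30 days = 60 h
Energy = 0.32 kW × 60 h = 19.2 kWh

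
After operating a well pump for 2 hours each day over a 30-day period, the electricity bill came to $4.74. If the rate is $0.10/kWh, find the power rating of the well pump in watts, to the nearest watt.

Energy = $4.74 ÷ $0.10/kWh = 47.4 kWh
Runtime = 2 h/day × 30 days = 60 h
Power = 47.4 kWh ÷ 60 h = 0.79 kW = 790 W

790 W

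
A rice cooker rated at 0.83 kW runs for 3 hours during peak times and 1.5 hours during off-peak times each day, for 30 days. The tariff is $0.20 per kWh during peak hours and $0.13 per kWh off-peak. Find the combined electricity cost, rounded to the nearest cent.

Peak energy = 0.83 kW × 3 h × 30 = 74.7 kWh
Off-peak energy = 0.83 kW × 1.5 h × 30 = 37.35 kWh
Cost = 74.7 × $0.20 + 37.35 × $0.13 = $14.94 + $4.8555 = $19.80

$19.80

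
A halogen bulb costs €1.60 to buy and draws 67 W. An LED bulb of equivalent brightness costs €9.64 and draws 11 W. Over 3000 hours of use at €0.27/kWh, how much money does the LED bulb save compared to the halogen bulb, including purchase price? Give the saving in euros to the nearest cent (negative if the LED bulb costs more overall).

halogen bulb: €1.60 + (67/1000) kW × 3000 h × €0.27 = €1.60 + €54.27 = €55.87
LED bulb: €9.64 + (11/1000) kW × 3000 h × €0.27 = €9.64 + €8.91 = €18.55
Saving = €55.87 − €18.55 = €37.32

€37.32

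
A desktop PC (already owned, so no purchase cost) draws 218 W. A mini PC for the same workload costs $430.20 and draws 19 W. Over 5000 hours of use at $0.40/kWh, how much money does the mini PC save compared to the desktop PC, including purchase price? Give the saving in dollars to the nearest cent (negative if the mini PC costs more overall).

desktop PC: $0.00 + (218/1000) kW × 5000 h × $0.40 = $0.00 + $436 = $436
mini PC: $430.20 + (19/1000) kW × 5000 h × $0.40 = $430.20 + $38 = $468.2
Saving = $436 − $468.2 = −$32.2

-$32.20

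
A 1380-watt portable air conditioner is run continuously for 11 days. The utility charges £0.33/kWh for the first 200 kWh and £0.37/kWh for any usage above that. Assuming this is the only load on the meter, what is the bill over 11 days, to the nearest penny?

Runtime = 24 h × 11 = 264 h
Energy = 1.38 kW × 264 h = 364.32 kWh
Tier 1 (0–200 kWh): 200 × £0.33 = £66
Above 200 kWh: 164.32 × £0.37 = £60.7984
Bill = £126.80

£126.80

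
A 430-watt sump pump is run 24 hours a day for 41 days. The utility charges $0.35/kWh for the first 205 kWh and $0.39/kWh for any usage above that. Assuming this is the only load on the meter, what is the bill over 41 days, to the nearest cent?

Runtime = 24 h × 41 = 984 h
Energy = 0.43 kW × 984 h = 423.12 kWh
Tier 1 (0–205 kWh): 205 × $0.35 = $71.75
Above 205 kWh: 218.12 × $0.39 = $85.0668
Bill = $156.82

$156.82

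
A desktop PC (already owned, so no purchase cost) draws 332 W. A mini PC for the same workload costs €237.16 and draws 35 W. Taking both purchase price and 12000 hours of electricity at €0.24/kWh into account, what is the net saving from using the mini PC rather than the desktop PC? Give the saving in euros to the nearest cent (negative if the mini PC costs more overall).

desktop PC: €0.00 + (332/1000) kW × 12000 h × €0.24 = €0.00 + €956.16 = €956.16
mini PC: €237.16 + (35/1000) kW × 12000 h × €0.24 = €237.16 + €100.8 = €337.96
Saving = €956.16 − €337.96 = €618.2

€618.20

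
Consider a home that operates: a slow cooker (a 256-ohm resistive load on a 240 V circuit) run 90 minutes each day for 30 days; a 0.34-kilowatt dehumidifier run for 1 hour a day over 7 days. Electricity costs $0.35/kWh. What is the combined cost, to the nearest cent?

$4.38

slow cooker: Power = V²/R = 240²/256 = 225 W = 0.225 kW
slow cooker: Runtime = 90 min × 30 = 2700 min = 45 h
slow cooker: 0.225 kW × 45 h = 10.125 kWh
dehumidifier: Runtime = 1 h/day × 7 days = 7 h
dehumidifier: 0.34 kW × 7 h = 2.38 kWh
Total energy = 12.505 kWh
Cost = 12.505 × $0.35 = $4.38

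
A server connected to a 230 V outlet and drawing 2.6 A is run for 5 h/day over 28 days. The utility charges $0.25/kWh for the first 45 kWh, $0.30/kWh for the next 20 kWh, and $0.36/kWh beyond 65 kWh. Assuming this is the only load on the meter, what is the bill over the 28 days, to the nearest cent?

Power = 2.6 A × 230 V = 598 W = 0.598 kW
Runtime = 5 h/day × 28 days = 140 h
Energy = 0.598 kW × 140 h = 83.72 kWh
Tier 1 (0–45 kWh): 45 × $0.25 = $11.25
Tier 2 (45–65 kWh): 20 × $0.30 = $6
Above 65 kWh: 18.72 × $0.36 = $6.7392
Bill = $23.99

$23.99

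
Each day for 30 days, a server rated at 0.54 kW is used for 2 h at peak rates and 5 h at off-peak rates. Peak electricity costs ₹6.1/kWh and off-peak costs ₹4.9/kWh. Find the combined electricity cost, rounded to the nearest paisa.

Peak energy = 0.54 kW × 2 h × 30 = 32.4 kWh
Off-peak energy = 0.54 kW × 5 h × 30 = 81 kWh
Cost = 32.4 × ₹6.1 + 81 × ₹4.9 = ₹197.64 + ₹396.9 = ₹594.54

₹594.54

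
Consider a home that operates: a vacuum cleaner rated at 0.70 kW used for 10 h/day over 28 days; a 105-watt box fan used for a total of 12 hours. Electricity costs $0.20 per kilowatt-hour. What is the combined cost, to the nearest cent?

$39.45

vacuum cleaner: Runtime = 10 h/day × 28 days = 280 h
vacuum cleaner: 0.7 kW × 280 h = 196 kWh
box fan: 0.105 kW × 12 h = 1.26 kWh
Total energy = 197.26 kWh
Cost = 197.26 × $0.20 = $39.45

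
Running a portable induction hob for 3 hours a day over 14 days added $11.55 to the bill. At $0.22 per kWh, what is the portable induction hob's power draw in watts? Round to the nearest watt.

Energy = $11.55 ÷ $0.22/kWh = 52.5 kWh
Runtime = 3 h/day × 14 days = 42 h
Power = 52.5 kWh ÷ 42 h = 1.25 kW = 1250 W

1250 W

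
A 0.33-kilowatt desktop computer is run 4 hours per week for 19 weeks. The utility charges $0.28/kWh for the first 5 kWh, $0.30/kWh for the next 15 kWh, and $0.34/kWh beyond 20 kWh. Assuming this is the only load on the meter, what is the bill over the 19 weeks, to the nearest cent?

Runtime = 4 h/week × 19 weeks = 76 h
Energy = 0.33 kW × 76 h = 25.08 kWh
Tier 1 (0–5 kWh): 5 × $0.28 = $1.4
Tier 2 (5–20 kWh): 15 × $0.30 = $4.5
Above 20 kWh: 5.08 × $0.34 = $1.7272
Bill = $7.63

$7.63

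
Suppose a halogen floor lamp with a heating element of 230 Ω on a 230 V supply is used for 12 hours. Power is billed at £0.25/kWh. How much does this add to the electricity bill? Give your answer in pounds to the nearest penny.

Power = V²/R = 230²/230 = 230 W = 0.23 kW
Energy = 0.23 kW × 12 h = 2.76 kWh
Cost = 2.76 kWh × £0.25/kWh = £0.69

£0.69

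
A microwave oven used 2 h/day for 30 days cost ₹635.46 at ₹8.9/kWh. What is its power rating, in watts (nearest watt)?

1190 W

Energy = ₹635.46 ÷ ₹8.9/kWh = 71.4 kWh
Runtime = 2 h/day × 30 days = 60 h
Power = 71.4 kWh ÷ 60 h = 1.19 kW = 1190 W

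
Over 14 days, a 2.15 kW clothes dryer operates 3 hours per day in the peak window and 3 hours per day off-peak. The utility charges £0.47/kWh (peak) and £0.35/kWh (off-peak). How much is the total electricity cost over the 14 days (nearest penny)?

£74.05

Peak energy = 2.15 kW × 3 h × 14 = 90.3 kWh
Off-peak energy = 2.15 kW × 3 h × 14 = 90.3 kWh
Cost = 90.3 × £0.47 + 90.3 × £0.35 = £42.441 + £31.605 = £74.05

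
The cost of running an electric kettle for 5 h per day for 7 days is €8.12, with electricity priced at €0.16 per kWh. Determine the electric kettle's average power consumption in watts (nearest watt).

1450 W

Energy = €8.12 ÷ €0.16/kWh = 50.75 kWh
Runtime = 5 h/day × 7 days = 35 h
Power = 50.75 kWh ÷ 35 h = 1.45 kW = 1450 W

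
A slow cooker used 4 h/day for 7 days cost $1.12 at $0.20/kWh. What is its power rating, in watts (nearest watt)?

200 W

Energy = $1.12 ÷ $0.20/kWh = 5.6 kWh
Runtime = 4 h/day × 7 days = 28 h
Power = 5.6 kWh ÷ 28 h = 0.2 kW = 200 W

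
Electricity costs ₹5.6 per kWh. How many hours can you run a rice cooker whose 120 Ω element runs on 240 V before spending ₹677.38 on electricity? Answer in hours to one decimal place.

Power = V²/R = 240²/120 = 480 W = 0.48 kW
Energy available = ₹677.38 ÷ ₹5.6/kWh = 120.9607 kWh
Hours = 120.9607 kWh ÷ 0.48 kW = 252.0 h

252.0 h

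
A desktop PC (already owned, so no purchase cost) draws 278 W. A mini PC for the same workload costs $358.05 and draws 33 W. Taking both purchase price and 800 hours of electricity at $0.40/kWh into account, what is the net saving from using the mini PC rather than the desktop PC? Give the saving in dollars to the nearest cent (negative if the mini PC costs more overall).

-$279.65

desktop PC: $0.00 + (278/1000) kW × 800 h × $0.40 = $0.00 + $88.96 = $88.96
mini PC: $358.05 + (33/1000) kW × 800 h × $0.40 = $358.05 + $10.56 = $368.61
Saving = $88.96 − $368.61 = −$279.65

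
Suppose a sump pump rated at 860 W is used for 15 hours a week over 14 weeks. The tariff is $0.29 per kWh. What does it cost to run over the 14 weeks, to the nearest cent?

$52.37

Runtime = 15 h/week × 14 weeks = 210 h
Energy = 0.86 kW × 210 h = 180.6 kWh
Cost = 180.6 kWh × $0.29/kWh = $52.37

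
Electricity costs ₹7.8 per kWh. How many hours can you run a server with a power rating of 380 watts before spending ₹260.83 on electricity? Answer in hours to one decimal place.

88.0 h

Energy available = ₹260.83 ÷ ₹7.8/kWh = 33.4397 kWh
Hours = 33.4397 kWh ÷ 0.38 kW = 88.0 h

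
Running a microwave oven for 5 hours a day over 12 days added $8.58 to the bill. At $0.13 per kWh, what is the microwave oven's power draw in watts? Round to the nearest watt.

1100 W

Energy = $8.58 ÷ $0.13/kWh = 66 kWh
Runtime = 5 h/day × 12 days = 60 h
Power = 66 kWh ÷ 60 h = 1.1 kW = 1100 W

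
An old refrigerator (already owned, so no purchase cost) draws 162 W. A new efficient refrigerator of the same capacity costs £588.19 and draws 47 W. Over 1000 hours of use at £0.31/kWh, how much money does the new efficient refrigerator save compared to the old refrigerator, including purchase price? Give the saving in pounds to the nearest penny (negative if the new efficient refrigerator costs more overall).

old refrigerator: £0.00 + (162/1000) kW × 1000 h × £0.31 = £0.00 + £50.22 = £50.22
new efficient refrigerator: £588.19 + (47/1000) kW × 1000 h × £0.31 = £588.19 + £14.57 = £602.76
Saving = £50.22 − £602.76 = −£552.54

-£552.54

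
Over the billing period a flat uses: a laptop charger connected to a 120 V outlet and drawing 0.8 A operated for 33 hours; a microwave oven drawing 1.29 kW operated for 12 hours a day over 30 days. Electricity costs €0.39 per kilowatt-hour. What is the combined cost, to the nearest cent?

laptop charger: Power = 0.8 A × 120 V = 96 W = 0.096 kW
laptop charger: 0.096 kW × 33 h = 3.168 kWh
microwave oven: Runtime = 12 h/day × 30 days = 360 h
microwave oven: 1.29 kW × 360 h = 464.4 kWh
Total energy = 467.568 kWh
Cost = 467.568 × €0.39 = €182.35

€182.35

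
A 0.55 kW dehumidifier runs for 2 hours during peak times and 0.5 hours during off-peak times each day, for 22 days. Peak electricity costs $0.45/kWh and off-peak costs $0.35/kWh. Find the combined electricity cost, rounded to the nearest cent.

$13.01

Peak energy = 0.55 kW × 2 h × 22 = 24.2 kWh
Off-peak energy = 0.55 kW × 0.5 h × 22 = 6.05 kWh
Cost = 24.2 × $0.45 + 6.05 × $0.35 = $10.89 + $2.1175 = $13.01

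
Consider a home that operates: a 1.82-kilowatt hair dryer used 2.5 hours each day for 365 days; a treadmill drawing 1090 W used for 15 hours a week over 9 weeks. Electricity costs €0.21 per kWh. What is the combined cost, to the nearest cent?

€379.66

hair dryer: Runtime = 2.5 h/day × 365 days = 912.5 h
hair dryer: 1.82 kW × 912.5 h = 1660.75 kWh
treadmill: Runtime = 15 h/week × 9 weeks = 135 h
treadmill: 1.09 kW × 135 h = 147.15 kWh
Total energy = 1807.9 kWh
Cost = 1807.9 × €0.21 = €379.66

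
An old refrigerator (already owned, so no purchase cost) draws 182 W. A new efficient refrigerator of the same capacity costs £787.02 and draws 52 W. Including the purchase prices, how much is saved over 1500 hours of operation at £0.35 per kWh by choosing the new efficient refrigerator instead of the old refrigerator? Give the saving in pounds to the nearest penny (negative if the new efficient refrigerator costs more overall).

-£718.77

old refrigerator: £0.00 + (182/1000) kW × 1500 h × £0.35 = £0.00 + £95.55 = £95.55
new efficient refrigerator: £787.02 + (52/1000) kW × 1500 h × £0.35 = £787.02 + £27.3 = £814.32
Saving = £95.55 − £814.32 = −£718.77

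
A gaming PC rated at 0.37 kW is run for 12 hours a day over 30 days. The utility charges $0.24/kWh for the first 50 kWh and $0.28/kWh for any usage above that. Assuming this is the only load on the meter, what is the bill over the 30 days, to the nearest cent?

$35.30

Runtime = 12 h/day × 30 days = 360 h
Energy = 0.37 kW × 360 h = 133.2 kWh
Tier 1 (0–50 kWh): 50 × $0.24 = $12
Above 50 kWh: 83.2 × $0.28 = $23.296
Bill = $35.30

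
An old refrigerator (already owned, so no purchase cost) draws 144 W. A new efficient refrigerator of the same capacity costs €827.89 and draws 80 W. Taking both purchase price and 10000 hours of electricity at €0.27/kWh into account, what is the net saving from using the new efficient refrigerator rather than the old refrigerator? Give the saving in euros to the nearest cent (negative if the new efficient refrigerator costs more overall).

-€655.09

old refrigerator: €0.00 + (144/1000) kW × 10000 h × €0.27 = €0.00 + €388.8 = €388.8
new efficient refrigerator: €827.89 + (80/1000) kW × 10000 h × €0.27 = €827.89 + €216 = €1043.89
Saving = €388.8 − €1043.89 = −€655.09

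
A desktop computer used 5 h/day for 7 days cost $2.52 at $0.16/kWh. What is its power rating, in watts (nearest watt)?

Energy = $2.52 ÷ $0.16/kWh = 15.75 kWh
Runtime = 5 h/day × 7 days = 35 h
Power = 15.75 kWh ÷ 35 h = 0.45 kW = 450 W

450 W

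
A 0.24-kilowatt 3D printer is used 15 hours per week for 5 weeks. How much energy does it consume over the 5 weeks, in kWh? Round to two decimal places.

Runtime = 15 h/week × 5 weeks = 75 h
Energy = 0.24 kW × 75 h = 18 kWh

18.00 kWh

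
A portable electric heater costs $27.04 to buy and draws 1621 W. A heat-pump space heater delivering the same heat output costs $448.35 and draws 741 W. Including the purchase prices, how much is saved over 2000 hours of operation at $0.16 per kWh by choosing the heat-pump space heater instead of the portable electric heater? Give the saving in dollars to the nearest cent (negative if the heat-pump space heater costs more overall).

-$139.71

portable electric heater: $27.04 + (1621/1000) kW × 2000 h × $0.16 = $27.04 + $518.72 = $545.76
heat-pump space heater: $448.35 + (741/1000) kW × 2000 h × $0.16 = $448.35 + $237.12 = $685.47
Saving = $545.76 − $685.47 = −$139.71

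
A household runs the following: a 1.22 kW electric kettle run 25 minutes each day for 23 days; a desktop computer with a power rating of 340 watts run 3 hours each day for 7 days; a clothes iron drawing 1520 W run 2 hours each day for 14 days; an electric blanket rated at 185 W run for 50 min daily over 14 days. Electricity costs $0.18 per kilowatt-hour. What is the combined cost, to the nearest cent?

$11.44

electric kettle: Runtime = 25 min × 23 = 575 min = 9.583333… h
electric kettle: 1.22 kW × 9.583333… h = 11.691666… kWh
desktop computer: Runtime = 3 h/day × 7 days = 21 h
desktop computer: 0.34 kW × 21 h = 7.14 kWh
clothes iron: Runtime = 2 h/day × 14 days = 28 h
clothes iron: 1.52 kW × 28 h = 42.56 kWh
electric blanket: Runtime = 50 min × 14 = 700 min = 11.666666… h
electric blanket: 0.185 kW × 11.666666… h = 2.158333… kWh
Total energy = 63.55 kWh
Cost = 63.55 × $0.18 = $11.44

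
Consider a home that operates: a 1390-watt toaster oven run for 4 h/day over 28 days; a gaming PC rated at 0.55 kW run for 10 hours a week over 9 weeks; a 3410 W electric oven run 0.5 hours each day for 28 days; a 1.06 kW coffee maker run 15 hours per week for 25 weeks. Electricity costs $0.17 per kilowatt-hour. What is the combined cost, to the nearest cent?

toaster oven: Runtime = 4 h/day × 28 days = 112 h
toaster oven: 1.39 kW × 112 h = 155.68 kWh
gaming PC: Runtime = 10 h/week × 9 weeks = 90 h
gaming PC: 0.55 kW × 90 h = 49.5 kWh
electric oven: Runtime = 0.5 h/day × 28 days = 14 h
electric oven: 3.41 kW × 14 h = 47.74 kWh
coffee maker: Runtime = 15 h/week × 25 weeks = 375 h
coffee maker: 1.06 kW × 375 h = 397.5 kWh
Total energy = 650.42 kWh
Cost = 650.42 × $0.17 = $110.57

$110.57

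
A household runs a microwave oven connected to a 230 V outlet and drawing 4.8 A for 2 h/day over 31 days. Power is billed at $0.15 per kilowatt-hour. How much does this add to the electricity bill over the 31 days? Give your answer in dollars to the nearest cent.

Power = 4.8 A × 230 V = 1104 W = 1.104 kW
Runtime = 2 h/day × 31 days = 62 h
Energy = 1.104 kW × 62 h = 68.448 kWh
Cost = 68.448 kWh × $0.15/kWh = $10.27

$10.27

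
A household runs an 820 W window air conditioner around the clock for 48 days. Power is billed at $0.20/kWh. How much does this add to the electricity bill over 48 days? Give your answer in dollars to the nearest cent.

Runtime = 24 h × 48 = 1152 h
Energy = 0.82 kW × 1152 h = 944.64 kWh
Cost = 944.64 kWh × $0.20/kWh = $188.93

$188.93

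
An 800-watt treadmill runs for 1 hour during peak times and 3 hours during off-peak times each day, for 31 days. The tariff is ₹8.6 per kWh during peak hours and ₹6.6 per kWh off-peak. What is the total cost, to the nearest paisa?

₹704.32

Peak energy = 0.8 kW × 1 h × 31 = 24.8 kWh
Off-peak energy = 0.8 kW × 3 h × 31 = 74.4 kWh
Cost = 24.8 × ₹8.6 + 74.4 × ₹6.6 = ₹213.28 + ₹491.04 = ₹704.32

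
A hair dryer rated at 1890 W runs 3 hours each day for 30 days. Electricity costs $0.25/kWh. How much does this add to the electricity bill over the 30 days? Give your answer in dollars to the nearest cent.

$42.53

Runtime = 3 h/day × 30 days = 90 h
Energy = 1.89 kW × 90 h = 170.1 kWh
Cost = 170.1 kWh × $0.25/kWh = $42.53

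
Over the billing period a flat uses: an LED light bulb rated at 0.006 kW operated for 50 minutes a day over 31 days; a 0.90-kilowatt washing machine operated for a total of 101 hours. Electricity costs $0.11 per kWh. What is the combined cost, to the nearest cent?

$10.02

LED light bulb: Runtime = 50 min × 31 = 1550 min = 25.833333… h
LED light bulb: 0.006 kW × 25.833333… h = 0.155 kWh
washing machine: 0.9 kW × 101 h = 90.9 kWh
Total energy = 91.055 kWh
Cost = 91.055 × $0.11 = $10.02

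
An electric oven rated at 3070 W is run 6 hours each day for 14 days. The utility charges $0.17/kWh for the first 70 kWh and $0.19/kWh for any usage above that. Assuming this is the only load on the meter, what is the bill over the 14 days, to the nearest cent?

$47.60

Runtime = 6 h/day × 14 days = 84 h
Energy = 3.07 kW × 84 h = 257.88 kWh
Tier 1 (0–70 kWh): 70 × $0.17 = $11.9
Above 70 kWh: 187.88 × $0.19 = $35.6972
Bill = $47.60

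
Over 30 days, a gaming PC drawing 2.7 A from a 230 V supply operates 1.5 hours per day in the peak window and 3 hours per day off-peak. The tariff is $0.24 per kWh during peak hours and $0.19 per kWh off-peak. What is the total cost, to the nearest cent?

Power = 2.7 A × 230 V = 621 W = 0.621 kW
Peak energy = 0.621 kW × 1.5 h × 30 = 27.945 kWh
Off-peak energy = 0.621 kW × 3 h × 30 = 55.89 kWh
Cost = 27.945 × $0.24 + 55.89 × $0.19 = $6.7068 + $10.6191 = $17.33

$17.33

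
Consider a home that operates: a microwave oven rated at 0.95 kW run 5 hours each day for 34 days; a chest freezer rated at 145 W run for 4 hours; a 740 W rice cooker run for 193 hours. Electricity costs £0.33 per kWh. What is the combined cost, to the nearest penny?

£100.62

microwave oven: Runtime = 5 h/day × 34 days = 170 h
microwave oven: 0.95 kW × 170 h = 161.5 kWh
chest freezer: 0.145 kW × 4 h = 0.58 kWh
rice cooker: 0.74 kW × 193 h = 142.82 kWh
Total energy = 304.9 kWh
Cost = 304.9 × £0.33 = £100.62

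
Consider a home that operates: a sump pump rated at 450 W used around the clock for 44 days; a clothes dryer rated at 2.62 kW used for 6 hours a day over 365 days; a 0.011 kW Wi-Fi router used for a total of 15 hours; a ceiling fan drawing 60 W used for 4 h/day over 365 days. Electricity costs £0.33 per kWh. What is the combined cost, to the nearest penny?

sump pump: Runtime = 24 h × 44 = 1056 h
sump pump: 0.45 kW × 1056 h = 475.2 kWh
clothes dryer: Runtime = 6 h/day × 365 days = 2190 h
clothes dryer: 2.62 kW × 2190 h = 5737.8 kWh
Wi-Fi router: 0.011 kW × 15 h = 0.165 kWh
ceiling fan: Runtime = 4 h/day × 365 days = 1460 h
ceiling fan: 0.06 kW × 1460 h = 87.6 kWh
Total energy = 6300.765 kWh
Cost = 6300.765 × £0.33 = £2079.25

£2079.25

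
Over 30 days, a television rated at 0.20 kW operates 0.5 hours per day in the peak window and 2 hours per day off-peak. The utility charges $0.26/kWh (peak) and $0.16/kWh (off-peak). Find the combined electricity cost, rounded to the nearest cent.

$2.70

Peak energy = 0.2 kW × 0.5 h × 30 = 3 kWh
Off-peak energy = 0.2 kW × 2 h × 30 = 12 kWh
Cost = 3 × $0.26 + 12 × $0.16 = $0.78 + $1.92 = $2.70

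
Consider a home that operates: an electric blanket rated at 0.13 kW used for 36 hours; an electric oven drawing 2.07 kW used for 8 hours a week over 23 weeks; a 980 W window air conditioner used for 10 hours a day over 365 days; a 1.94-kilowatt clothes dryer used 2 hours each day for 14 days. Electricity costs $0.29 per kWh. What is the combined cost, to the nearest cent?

$1164.90

electric blanket: 0.13 kW × 36 h = 4.68 kWh
electric oven: Runtime = 8 h/week × 23 weeks = 184 h
electric oven: 2.07 kW × 184 h = 380.88 kWh
window air conditioner: Runtime = 10 h/day × 365 days = 3650 h
window air conditioner: 0.98 kW × 3650 h = 3577 kWh
clothes dryer: Runtime = 2 h/day × 14 days = 28 h
clothes dryer: 1.94 kW × 28 h = 54.32 kWh
Total energy = 4016.88 kWh
Cost = 4016.88 × $0.29 = $1164.90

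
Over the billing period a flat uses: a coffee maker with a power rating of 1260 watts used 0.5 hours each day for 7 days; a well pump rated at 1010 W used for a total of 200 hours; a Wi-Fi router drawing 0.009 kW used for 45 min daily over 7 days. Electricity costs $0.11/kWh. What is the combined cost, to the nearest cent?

$22.71

coffee maker: Runtime = 0.5 h/day × 7 days = 3.5 h
coffee maker: 1.26 kW × 3.5 h = 4.41 kWh
well pump: 1.01 kW × 200 h = 202 kWh
Wi-Fi router: Runtime = 45 min × 7 = 315 min = 5.25 h
Wi-Fi router: 0.009 kW × 5.25 h = 0.04725 kWh
Total energy = 206.45725 kWh
Cost = 206.45725 × $0.11 = $22.71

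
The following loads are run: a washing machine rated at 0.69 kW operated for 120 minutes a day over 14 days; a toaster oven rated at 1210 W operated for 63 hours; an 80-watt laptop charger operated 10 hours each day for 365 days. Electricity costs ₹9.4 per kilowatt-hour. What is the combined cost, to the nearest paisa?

₹3642.97

washing machine: Runtime = 120 min × 14 = 1680 min = 28 h
washing machine: 0.69 kW × 28 h = 19.32 kWh
toaster oven: 1.21 kW × 63 h = 76.23 kWh
laptop charger: Runtime = 10 h/day × 365 days = 3650 h
laptop charger: 0.08 kW × 3650 h = 292 kWh
Total energy = 387.55 kWh
Cost = 387.55 × ₹9.4 = ₹3642.97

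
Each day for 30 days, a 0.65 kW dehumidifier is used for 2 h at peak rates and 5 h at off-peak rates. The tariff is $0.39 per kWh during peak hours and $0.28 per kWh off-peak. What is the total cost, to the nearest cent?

Peak energy = 0.65 kW × 2 h × 30 = 39 kWh
Off-peak energy = 0.65 kW × 5 h × 30 = 97.5 kWh
Cost = 39 × $0.39 + 97.5 × $0.28 = $15.21 + $27.3 = $42.51

$42.51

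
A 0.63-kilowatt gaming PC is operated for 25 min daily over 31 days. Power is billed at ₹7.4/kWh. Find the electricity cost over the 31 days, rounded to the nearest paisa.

Runtime = 25 min × 31 = 775 min = 12.916666… h
Energy = 0.63 kW × 12.916666… h = 8.1375 kWh
Cost = 8.1375 kWh × ₹7.4/kWh = ₹60.22

₹60.22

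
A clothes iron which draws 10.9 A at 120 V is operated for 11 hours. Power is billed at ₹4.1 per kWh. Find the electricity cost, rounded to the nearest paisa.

Power = 10.9 A × 120 V = 1308 W = 1.308 kW
Energy = 1.308 kW × 11 h = 14.388 kWh
Cost = 14.388 kWh × ₹4.1/kWh = ₹58.99

₹58.99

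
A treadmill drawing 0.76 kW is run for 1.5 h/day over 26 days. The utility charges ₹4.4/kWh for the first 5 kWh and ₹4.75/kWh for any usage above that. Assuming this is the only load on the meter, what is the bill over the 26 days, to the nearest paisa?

₹139.04

Runtime = 1.5 h/day × 26 days = 39 h
Energy = 0.76 kW × 39 h = 29.64 kWh
Tier 1 (0–5 kWh): 5 × ₹4.4 = ₹22
Above 5 kWh: 24.64 × ₹4.75 = ₹117.04
Bill = ₹139.04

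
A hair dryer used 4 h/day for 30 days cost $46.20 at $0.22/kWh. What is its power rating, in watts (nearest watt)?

Energy = $46.20 ÷ $0.22/kWh = 210 kWh
Runtime = 4 h/day × 30 days = 120 h
Power = 210 kWh ÷ 120 h = 1.75 kW = 1750 W

1750 W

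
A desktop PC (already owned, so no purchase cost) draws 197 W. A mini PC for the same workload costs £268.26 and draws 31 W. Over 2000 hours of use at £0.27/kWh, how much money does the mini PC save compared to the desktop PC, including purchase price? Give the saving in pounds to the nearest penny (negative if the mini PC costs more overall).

-£178.62

desktop PC: £0.00 + (197/1000) kW × 2000 h × £0.27 = £0.00 + £106.38 = £106.38
mini PC: £268.26 + (31/1000) kW × 2000 h × £0.27 = £268.26 + £16.74 = £285
Saving = £106.38 − £285 = −£178.62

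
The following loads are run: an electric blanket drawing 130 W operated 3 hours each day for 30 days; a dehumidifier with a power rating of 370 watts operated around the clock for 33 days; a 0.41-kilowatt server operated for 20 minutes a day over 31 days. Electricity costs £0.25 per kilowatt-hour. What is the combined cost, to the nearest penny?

electric blanket: Runtime = 3 h/day × 30 days = 90 h
electric blanket: 0.13 kW × 90 h = 11.7 kWh
dehumidifier: Runtime = 24 h × 33 = 792 h
dehumidifier: 0.37 kW × 792 h = 293.04 kWh
server: Runtime = 20 min × 31 = 620 min = 10.333333… h
server: 0.41 kW × 10.333333… h = 4.236666… kWh
Total energy = 308.976666… kWh
Cost = 308.976666… × £0.25 = £77.24

£77.24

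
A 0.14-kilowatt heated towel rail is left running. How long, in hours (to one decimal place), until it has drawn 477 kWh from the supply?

Hours = 477 kWh ÷ 0.14 kW = 3407.1 h

3407.1 h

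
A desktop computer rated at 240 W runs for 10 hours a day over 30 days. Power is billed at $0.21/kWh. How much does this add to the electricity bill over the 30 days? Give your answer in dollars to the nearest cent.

Runtime = 10 h/day × 30 days = 300 h
Energy = 0.24 kW × 300 h = 72 kWh
Cost = 72 kWh × $0.21/kWh = $15.12

$15.12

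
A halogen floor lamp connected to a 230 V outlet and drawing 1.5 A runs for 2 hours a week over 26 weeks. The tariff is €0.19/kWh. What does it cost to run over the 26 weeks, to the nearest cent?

Power = 1.5 A × 230 V = 345 W = 0.345 kW
Runtime = 2 h/week × 26 weeks = 52 h
Energy = 0.345 kW × 52 h = 17.94 kWh
Cost = 17.94 kWh × €0.19/kWh = €3.41

€3.41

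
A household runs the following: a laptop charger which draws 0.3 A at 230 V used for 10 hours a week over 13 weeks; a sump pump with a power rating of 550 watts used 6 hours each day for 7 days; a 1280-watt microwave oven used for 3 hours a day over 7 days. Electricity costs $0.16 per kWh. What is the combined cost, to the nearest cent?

$9.43

laptop charger: Power = 0.3 A × 230 V = 69 W = 0.069 kW
laptop charger: Runtime = 10 h/week × 13 weeks = 130 h
laptop charger: 0.069 kW × 130 h = 8.97 kWh
sump pump: Runtime = 6 h/day × 7 days = 42 h
sump pump: 0.55 kW × 42 h = 23.1 kWh
microwave oven: Runtime = 3 h/day × 7 days = 21 h
microwave oven: 1.28 kW × 21 h = 26.88 kWh
Total energy = 58.95 kWh
Cost = 58.95 × $0.16 = $9.43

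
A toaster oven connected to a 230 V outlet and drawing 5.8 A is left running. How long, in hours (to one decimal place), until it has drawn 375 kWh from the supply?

281.1 h

Power = 5.8 A × 230 V = 1334 W = 1.334 kW
Hours = 375 kWh ÷ 1.334 kW = 281.1 h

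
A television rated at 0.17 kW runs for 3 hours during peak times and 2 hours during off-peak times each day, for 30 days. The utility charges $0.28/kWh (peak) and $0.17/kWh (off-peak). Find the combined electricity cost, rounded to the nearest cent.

$6.02

Peak energy = 0.17 kW × 3 h × 30 = 15.3 kWh
Off-peak energy = 0.17 kW × 2 h × 30 = 10.2 kWh
Cost = 15.3 × $0.28 + 10.2 × $0.17 = $4.284 + $1.734 = $6.02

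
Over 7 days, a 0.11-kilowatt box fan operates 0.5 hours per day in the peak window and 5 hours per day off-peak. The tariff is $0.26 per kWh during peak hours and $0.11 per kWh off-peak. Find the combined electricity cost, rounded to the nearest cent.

$0.52

Peak energy = 0.11 kW × 0.5 h × 7 = 0.385 kWh
Off-peak energy = 0.11 kW × 5 h × 7 = 3.85 kWh
Cost = 0.385 × $0.26 + 3.85 × $0.11 = $0.1001 + $0.4235 = $0.52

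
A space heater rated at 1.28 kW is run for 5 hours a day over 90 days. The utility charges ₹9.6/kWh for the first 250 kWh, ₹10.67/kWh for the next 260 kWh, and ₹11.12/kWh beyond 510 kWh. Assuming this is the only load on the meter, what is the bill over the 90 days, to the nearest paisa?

₹5908.12

Runtime = 5 h/day × 90 days = 450 h
Energy = 1.28 kW × 450 h = 576 kWh
Tier 1 (0–250 kWh): 250 × ₹9.6 = ₹2400
Tier 2 (250–510 kWh): 260 × ₹10.67 = ₹2774.2
Above 510 kWh: 66 × ₹11.12 = ₹733.92
Bill = ₹5908.12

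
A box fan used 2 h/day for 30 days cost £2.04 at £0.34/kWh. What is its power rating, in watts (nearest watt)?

100 W

Energy = £2.04 ÷ £0.34/kWh = 6 kWh
Runtime = 2 h/day × 30 days = 60 h
Power = 6 kWh ÷ 60 h = 0.1 kW = 100 W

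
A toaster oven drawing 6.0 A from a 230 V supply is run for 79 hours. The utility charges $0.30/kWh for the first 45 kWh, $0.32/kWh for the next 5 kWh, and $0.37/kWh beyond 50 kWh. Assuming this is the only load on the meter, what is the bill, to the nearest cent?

Power = 6.0 A × 230 V = 1380 W = 1.38 kW
Energy = 1.38 kW × 79 h = 109.02 kWh
Tier 1 (0–45 kWh): 45 × $0.30 = $13.5
Tier 2 (45–50 kWh): 5 × $0.32 = $1.6
Above 50 kWh: 59.02 × $0.37 = $21.8374
Bill = $36.94

$36.94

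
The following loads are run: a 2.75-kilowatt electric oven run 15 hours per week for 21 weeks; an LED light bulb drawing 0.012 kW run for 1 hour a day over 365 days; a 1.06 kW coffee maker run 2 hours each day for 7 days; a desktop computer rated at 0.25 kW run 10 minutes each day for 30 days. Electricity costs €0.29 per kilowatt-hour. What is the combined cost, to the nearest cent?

€257.15

electric oven: Runtime = 15 h/week × 21 weeks = 315 h
electric oven: 2.75 kW × 315 h = 866.25 kWh
LED light bulb: Runtime = 1 h/day × 365 days = 365 h
LED light bulb: 0.012 kW × 365 h = 4.38 kWh
coffee maker: Runtime = 2 h/day × 7 days = 14 h
coffee maker: 1.06 kW × 14 h = 14.84 kWh
desktop computer: Runtime = 10 min × 30 = 300 min = 5 h
desktop computer: 0.25 kW × 5 h = 1.25 kWh
Total energy = 886.72 kWh
Cost = 886.72 × €0.29 = €257.15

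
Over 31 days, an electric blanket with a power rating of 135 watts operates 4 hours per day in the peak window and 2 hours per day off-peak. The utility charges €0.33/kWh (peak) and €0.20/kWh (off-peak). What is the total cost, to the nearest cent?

Peak energy = 0.135 kW × 4 h × 31 = 16.74 kWh
Off-peak energy = 0.135 kW × 2 h × 31 = 8.37 kWh
Cost = 16.74 × €0.33 + 8.37 × €0.20 = €5.5242 + €1.674 = €7.20

€7.20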